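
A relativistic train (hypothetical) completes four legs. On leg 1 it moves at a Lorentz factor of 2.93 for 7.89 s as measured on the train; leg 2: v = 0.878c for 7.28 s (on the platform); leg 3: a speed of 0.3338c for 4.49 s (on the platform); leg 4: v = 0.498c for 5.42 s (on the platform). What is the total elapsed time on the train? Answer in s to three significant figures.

τ = 20.3 s

Leg 1: 7.89 s is already measured on the train.
Leg 2: γ = 1/√(1 − 0.878²) = 1/√0.2291 = 2.089; τ_2 = 7.28/2.089 = 3.485 s.
Leg 3: γ = 1/√(1 − 0.3338²) = 1/√0.8886 = 1.061; τ_3 = 4.49/1.061 = 4.232 s.
Leg 4: γ = 1/√(1 − 0.498²) = 1/√0.7520 = 1.153; τ_4 = 5.42/1.153 = 4.700 s.
Total: 7.890 + 3.485 + 4.232 + 4.700 s.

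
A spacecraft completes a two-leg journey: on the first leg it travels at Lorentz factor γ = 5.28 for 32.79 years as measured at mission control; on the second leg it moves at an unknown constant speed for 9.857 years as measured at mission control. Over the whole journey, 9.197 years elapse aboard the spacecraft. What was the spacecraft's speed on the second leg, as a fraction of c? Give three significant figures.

β = 0.953

Leg 1: γ = 5.28; τ_1 = 32.79/5.280 = 6.210 years.
Leg 2: speed unknown; τ_2 = 9.857/γ_2.
Total proper time: 6.210 + τ_2 = 9.197, so τ_2 = 9.197 − 6.210 = 2.987 years.
γ_2 = 9.857/2.987 = 3.300; β = √(1 − 1/γ²) = √0.9082.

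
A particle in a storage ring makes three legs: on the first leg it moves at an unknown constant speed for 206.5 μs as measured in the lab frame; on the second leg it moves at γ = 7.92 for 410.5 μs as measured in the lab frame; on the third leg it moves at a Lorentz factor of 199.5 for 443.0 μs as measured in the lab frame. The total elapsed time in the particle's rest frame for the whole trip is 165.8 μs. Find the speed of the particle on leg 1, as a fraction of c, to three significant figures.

Leg 1: speed unknown; τ_1 = 206.5/γ_1.
Leg 2: γ = 7.92; τ_2 = 410.5/7.920 = 51.83 μs.
Leg 3: γ = 199.5; τ_3 = 443.0/199.5 = 2.221 μs.
Total proper time: τ_1 + 51.83 + 2.221 = 165.8, so τ_1 = 165.8 − 54.05 = 111.7 μs.
γ_1 = 206.5/111.7 = 1.848; β = √(1 − 1/γ²) = √0.7072.

β = 0.841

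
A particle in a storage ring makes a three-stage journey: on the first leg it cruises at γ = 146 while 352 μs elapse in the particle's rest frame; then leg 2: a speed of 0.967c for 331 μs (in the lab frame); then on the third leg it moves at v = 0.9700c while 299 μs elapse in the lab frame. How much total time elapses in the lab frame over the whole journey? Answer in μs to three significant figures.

Leg 1: γ = 146; Δt_1 = 146.0 × 352 = 5.139×10⁴ μs.
Leg 2: 331 μs is already measured in the lab frame.
Leg 3: 299 μs is already measured in the lab frame.
Total: 5.139×10⁴ + 331.0 + 299.0 μs.

Δt = 5.20×10⁴ μs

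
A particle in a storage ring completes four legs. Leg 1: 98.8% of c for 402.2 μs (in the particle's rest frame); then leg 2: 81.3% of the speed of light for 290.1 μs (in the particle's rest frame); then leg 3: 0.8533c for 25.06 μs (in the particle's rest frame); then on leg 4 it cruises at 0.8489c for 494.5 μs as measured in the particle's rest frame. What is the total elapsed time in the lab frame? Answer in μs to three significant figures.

Leg 1: β = 0.988; γ = 1/√(1 − 0.988²) = 1/√0.02386 = 6.474; Δt_1 = 6.474 × 402.2 = 2604 μs.
Leg 2: β = 0.813; γ = 1/√(1 − 0.813²) = 1/√0.3390 = 1.717; Δt_2 = 1.717 × 290.1 = 498.2 μs.
Leg 3: γ = 1/√(1 − 0.8533²) = 1/√0.2719 = 1.918; Δt_3 = 1.918 × 25.06 = 48.06 μs.
Leg 4: γ = 1/√(1 − 0.8489²) = 1/√0.2794 = 1.892; Δt_4 = 1.892 × 494.5 = 935.6 μs.
Total: 2604 + 498.2 + 48.06 + 935.6 μs.

Δt = 4090 μs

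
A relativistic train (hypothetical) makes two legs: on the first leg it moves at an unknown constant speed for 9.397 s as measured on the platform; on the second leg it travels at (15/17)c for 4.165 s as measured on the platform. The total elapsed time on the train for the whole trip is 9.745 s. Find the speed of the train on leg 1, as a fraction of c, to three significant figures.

β = 0.560

Leg 1: speed unknown; τ_1 = 9.397/γ_1.
Leg 2: γ = 1/√(1 − (15/17)²) = 17/8 = 2.125; τ_2 = 4.165/2.125 = 1.960 s.
Total proper time: τ_1 + 1.960 = 9.745, so τ_1 = 9.745 − 1.960 = 7.785 s.
γ_1 = 9.397/7.785 = 1.207; β = √(1 − 1/γ²) = √0.3137.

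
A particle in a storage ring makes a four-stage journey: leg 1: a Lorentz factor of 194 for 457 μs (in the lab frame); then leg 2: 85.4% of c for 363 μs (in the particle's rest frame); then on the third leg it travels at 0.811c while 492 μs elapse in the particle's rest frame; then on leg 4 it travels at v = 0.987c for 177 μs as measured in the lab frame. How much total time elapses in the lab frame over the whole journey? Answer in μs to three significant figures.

Δt = 2170 μs

Leg 1: 457 μs is already measured in the lab frame.
Leg 2: β = 0.854; γ = 1/√(1 − 0.854²) = 1/√0.2707 = 1.922; Δt_2 = 1.922 × 363 = 697.7 μs.
Leg 3: γ = 1/√(1 − 0.811²) = 1/√0.3423 = 1.709; Δt_3 = 1.709 × 492 = 841.0 μs.
Leg 4: 177 μs is already measured in the lab frame.
Total: 457.0 + 697.7 + 841.0 + 177.0 μs.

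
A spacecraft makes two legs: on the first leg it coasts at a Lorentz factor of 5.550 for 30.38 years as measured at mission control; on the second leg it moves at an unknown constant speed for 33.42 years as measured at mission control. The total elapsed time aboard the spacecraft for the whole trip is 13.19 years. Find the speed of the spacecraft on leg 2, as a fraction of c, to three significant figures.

β = 0.973

Leg 1: γ = 5.550; τ_1 = 30.38/5.550 = 5.474 years.
Leg 2: speed unknown; τ_2 = 33.42/γ_2.
Total proper time: 5.474 + τ_2 = 13.19, so τ_2 = 13.19 − 5.474 = 7.716 years.
γ_2 = 33.42/7.716 = 4.331; β = √(1 − 1/γ²) = √0.9467.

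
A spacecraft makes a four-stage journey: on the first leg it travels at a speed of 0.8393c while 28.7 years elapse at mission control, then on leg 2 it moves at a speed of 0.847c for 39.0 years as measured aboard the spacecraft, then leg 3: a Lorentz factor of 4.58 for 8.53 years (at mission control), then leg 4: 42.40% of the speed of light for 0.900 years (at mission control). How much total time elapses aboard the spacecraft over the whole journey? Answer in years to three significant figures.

τ = 57.3 years

Leg 1: γ = 1/√(1 − 0.8393²) = 1/√0.2956 = 1.839; τ_1 = 28.7/1.839 = 15.60 years.
Leg 2: 39.0 years is already measured aboard the spacecraft.
Leg 3: γ = 4.58; τ_3 = 8.53/4.580 = 1.862 years.
Leg 4: β = 0.4240; γ = 1/√(1 − 0.4240²) = 1/√0.8202 = 1.104; τ_4 = 0.900/1.104 = 0.8151 years.
Total: 15.60 + 39.00 + 1.862 + 0.8151 years.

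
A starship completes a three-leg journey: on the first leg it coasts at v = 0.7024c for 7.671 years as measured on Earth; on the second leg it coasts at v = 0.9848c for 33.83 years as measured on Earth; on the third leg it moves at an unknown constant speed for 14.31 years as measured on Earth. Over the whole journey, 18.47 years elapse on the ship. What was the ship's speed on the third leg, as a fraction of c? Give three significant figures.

β = 0.867

Leg 1: γ = 1/√(1 − 0.7024²) = 1/√0.5066 = 1.405; τ_1 = 7.671/1.405 = 5.460 years.
Leg 2: γ = 1/√(1 − 0.9848²) = 1/√0.03017 = 5.757; τ_2 = 33.83/5.757 = 5.876 years.
Leg 3: speed unknown; τ_3 = 14.31/γ_3.
Total proper time: 5.460 + 5.876 + τ_3 = 18.47, so τ_3 = 18.47 − 11.34 = 7.134 years.
γ_3 = 14.31/7.134 = 2.006; β = √(1 − 1/γ²) = √0.7515.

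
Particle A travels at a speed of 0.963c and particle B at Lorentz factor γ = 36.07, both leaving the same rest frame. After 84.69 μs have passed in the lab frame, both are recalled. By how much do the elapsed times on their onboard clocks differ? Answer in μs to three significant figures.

A: γ = 1/√(1 − 0.963²) = 1/√0.07263 = 3.711; τ_A = 84.69/3.711 = 22.82 μs.
B: γ = 36.07; τ_B = 84.69/36.07 = 2.348 μs.

|τ_A − τ_B| = 20.5 μs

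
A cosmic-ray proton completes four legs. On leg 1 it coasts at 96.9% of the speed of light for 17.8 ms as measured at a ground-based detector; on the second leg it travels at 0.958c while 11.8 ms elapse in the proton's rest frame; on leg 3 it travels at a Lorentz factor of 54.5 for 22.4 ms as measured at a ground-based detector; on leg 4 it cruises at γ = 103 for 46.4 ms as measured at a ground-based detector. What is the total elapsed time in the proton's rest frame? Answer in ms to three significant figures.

Leg 1: β = 0.969; γ = 1/√(1 − 0.969²) = 1/√0.06104 = 4.048; τ_1 = 17.8/4.048 = 4.398 ms.
Leg 2: 11.8 ms is already measured in the proton's rest frame.
Leg 3: γ = 54.5; τ_3 = 22.4/54.50 = 0.4110 ms.
Leg 4: γ = 103; τ_4 = 46.4/103.0 = 0.4505 ms.
Total: 4.398 + 11.80 + 0.4110 + 0.4505 ms.

τ = 17.1 ms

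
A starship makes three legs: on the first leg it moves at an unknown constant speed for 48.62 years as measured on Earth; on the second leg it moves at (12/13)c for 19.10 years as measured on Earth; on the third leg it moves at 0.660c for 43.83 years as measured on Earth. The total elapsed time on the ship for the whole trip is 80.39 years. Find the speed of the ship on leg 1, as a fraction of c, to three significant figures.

β = 0.565

Leg 1: speed unknown; τ_1 = 48.62/γ_1.
Leg 2: γ = 1/√(1 − (12/13)²) = 13/5 = 2.600; τ_2 = 19.10/2.600 = 7.346 years.
Leg 3: γ = 1/√(1 − 0.660²) = 1/√0.5644 = 1.331; τ_3 = 43.83/1.331 = 32.93 years.
Total proper time: τ_1 + 7.346 + 32.93 = 80.39, so τ_1 = 80.39 − 40.27 = 40.12 years.
γ_1 = 48.62/40.12 = 1.212; β = √(1 − 1/γ²) = √0.3192.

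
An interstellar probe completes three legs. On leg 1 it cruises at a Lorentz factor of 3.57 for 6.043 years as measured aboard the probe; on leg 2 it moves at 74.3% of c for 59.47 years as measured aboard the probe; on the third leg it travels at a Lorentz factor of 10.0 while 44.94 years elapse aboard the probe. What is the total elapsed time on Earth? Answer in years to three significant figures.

Δt = 560 years

Leg 1: γ = 3.57; Δt_1 = 3.570 × 6.043 = 21.57 years.
Leg 2: β = 0.743; γ = 1/√(1 − 0.743²) = 1/√0.4480 = 1.494; Δt_2 = 1.494 × 59.47 = 88.86 years.
Leg 3: γ = 10.0; Δt_3 = 10.00 × 44.94 = 449.4 years.
Total: 21.57 + 88.86 + 449.4 years.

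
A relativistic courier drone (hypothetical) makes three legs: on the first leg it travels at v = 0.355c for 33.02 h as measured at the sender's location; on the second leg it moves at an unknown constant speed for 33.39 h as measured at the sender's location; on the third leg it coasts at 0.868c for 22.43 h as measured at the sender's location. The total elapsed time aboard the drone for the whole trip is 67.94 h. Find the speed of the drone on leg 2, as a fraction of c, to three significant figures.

β = 0.630

Leg 1: γ = 1/√(1 − 0.355²) = 1/√0.8740 = 1.070; τ_1 = 33.02/1.070 = 30.87 h.
Leg 2: speed unknown; τ_2 = 33.39/γ_2.
Leg 3: γ = 1/√(1 − 0.868²) = 1/√0.2466 = 2.014; τ_3 = 22.43/2.014 = 11.14 h.
Total proper time: 30.87 + τ_2 + 11.14 = 67.94, so τ_2 = 67.94 − 42.01 = 25.93 h.
γ_2 = 33.39/25.93 = 1.288; β = √(1 − 1/γ²) = √0.3968.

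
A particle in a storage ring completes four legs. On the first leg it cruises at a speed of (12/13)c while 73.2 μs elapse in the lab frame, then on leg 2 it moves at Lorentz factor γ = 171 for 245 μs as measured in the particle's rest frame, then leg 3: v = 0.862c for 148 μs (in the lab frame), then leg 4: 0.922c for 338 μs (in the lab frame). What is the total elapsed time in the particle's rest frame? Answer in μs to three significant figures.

Leg 1: γ = 1/√(1 − (12/13)²) = 13/5 = 2.600; τ_1 = 73.2/2.600 = 28.15 μs.
Leg 2: 245 μs is already measured in the particle's rest frame.
Leg 3: γ = 1/√(1 − 0.862²) = 1/√0.2570 = 1.973; τ_3 = 148/1.973 = 75.02 μs.
Leg 4: γ = 1/√(1 − 0.922²) = 1/√0.1499 = 2.583; τ_4 = 338/2.583 = 130.9 μs.
Total: 28.15 + 245.0 + 75.02 + 130.9 μs.

τ = 479 μs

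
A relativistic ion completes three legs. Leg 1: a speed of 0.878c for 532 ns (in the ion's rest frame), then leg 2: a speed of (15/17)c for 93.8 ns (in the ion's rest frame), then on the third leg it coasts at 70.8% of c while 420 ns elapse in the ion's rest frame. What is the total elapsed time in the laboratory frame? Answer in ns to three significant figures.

Leg 1: γ = 1/√(1 − 0.878²) = 1/√0.2291 = 2.089; Δt_1 = 2.089 × 532 = 1111 ns.
Leg 2: γ = 1/√(1 − (15/17)²) = 17/8 = 2.125; Δt_2 = 2.125 × 93.8 = 199.3 ns.
Leg 3: β = 0.708; γ = 1/√(1 − 0.708²) = 1/√0.4987 = 1.416; Δt_3 = 1.416 × 420 = 594.7 ns.
Total: 1111 + 199.3 + 594.7 ns.

Δt = 1910 ns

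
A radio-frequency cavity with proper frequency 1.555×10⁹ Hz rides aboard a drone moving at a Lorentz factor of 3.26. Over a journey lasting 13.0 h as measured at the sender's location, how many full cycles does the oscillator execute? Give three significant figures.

γ = 3.26
The oscillator's own cycle count is N = f × τ where τ is the proper time aboard the drone. τ = Δt/γ = 13.0/3.260 = 3.988 h = 1.436×10⁴ s.
N = 1.555×10⁹ × 1.436×10⁴ = 2.232×10¹³.

N = 2.23×10¹³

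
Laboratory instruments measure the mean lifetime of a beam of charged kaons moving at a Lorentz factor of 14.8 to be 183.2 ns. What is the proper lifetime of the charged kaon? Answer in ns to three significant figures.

τ₀ = 12.4 ns

γ = 14.8
The lab-frame lifetime is the dilated interval; the proper lifetime is τ₀ = Δt/γ = 183.2/14.80 ns.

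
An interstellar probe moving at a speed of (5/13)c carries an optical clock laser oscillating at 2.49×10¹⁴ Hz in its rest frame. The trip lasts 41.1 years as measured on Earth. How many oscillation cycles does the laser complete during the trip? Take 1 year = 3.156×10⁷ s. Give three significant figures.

N = 2.98×10²³

γ = 1/√(1 − (5/13)²) = 13/12 ≈ 1.083
The oscillator's own cycle count is N = f × τ where τ is the proper time aboard the probe. τ = Δt/γ = 41.1/1.083 = 37.94 years = 1.197×10⁹ s.
N = 2.49×10¹⁴ × 1.197×10⁹ = 2.981×10²³.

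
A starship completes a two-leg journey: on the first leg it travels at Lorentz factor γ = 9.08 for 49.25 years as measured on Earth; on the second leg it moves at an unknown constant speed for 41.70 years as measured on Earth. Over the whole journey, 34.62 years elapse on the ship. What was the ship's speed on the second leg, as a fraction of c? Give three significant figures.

Leg 1: γ = 9.08; τ_1 = 49.25/9.080 = 5.424 years.
Leg 2: speed unknown; τ_2 = 41.70/γ_2.
Total proper time: 5.424 + τ_2 = 34.62, so τ_2 = 34.62 − 5.424 = 29.20 years.
γ_2 = 41.70/29.20 = 1.428; β = √(1 − 1/γ²) = √0.5098.

β = 0.714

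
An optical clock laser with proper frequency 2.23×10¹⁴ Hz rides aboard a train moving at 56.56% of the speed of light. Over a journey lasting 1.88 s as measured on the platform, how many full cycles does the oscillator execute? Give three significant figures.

β = 0.5656; γ = 1/√(1 − 0.5656²) = 1/√0.6801 = 1.213
The oscillator's own cycle count is N = f × τ where τ is the proper time on the train. τ = Δt/γ = 1.88/1.213 = 1.550 s = 1.550×10⁰ s.
N = 2.23×10¹⁴ × 1.550×10⁰ = 3.457×10¹⁴.

N = 3.46×10¹⁴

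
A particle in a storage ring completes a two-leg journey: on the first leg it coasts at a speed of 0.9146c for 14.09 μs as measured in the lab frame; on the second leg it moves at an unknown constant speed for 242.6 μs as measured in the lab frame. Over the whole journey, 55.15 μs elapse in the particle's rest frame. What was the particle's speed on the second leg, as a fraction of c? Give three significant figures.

Leg 1: γ = 1/√(1 − 0.9146²) = 1/√0.1635 = 2.473; τ_1 = 14.09/2.473 = 5.697 μs.
Leg 2: speed unknown; τ_2 = 242.6/γ_2.
Total proper time: 5.697 + τ_2 = 55.15, so τ_2 = 55.15 − 5.697 = 49.45 μs.
γ_2 = 242.6/49.45 = 4.906; β = √(1 − 1/γ²) = √0.9584.

β = 0.979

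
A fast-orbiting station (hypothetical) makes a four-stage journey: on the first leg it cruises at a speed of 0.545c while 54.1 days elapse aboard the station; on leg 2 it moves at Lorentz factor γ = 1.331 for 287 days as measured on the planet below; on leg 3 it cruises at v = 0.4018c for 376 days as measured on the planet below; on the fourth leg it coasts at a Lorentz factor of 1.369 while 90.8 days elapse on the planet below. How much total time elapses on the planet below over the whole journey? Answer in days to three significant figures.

Leg 1: γ = 1/√(1 − 0.545²) = 1/√0.7030 = 1.193; Δt_1 = 1.193 × 54.1 = 64.52 days.
Leg 2: 287 days is already measured on the planet below.
Leg 3: 376 days is already measured on the planet below.
Leg 4: 90.8 days is already measured on the planet below.
Total: 64.52 + 287.0 + 376.0 + 90.80 days.

Δt = 818 days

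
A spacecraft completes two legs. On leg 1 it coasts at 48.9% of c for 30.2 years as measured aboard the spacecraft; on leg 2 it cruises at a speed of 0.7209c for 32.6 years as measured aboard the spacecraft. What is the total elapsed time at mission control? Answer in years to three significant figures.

Δt = 81.7 years

Leg 1: β = 0.489; γ = 1/√(1 − 0.489²) = 1/√0.7609 = 1.146; Δt_1 = 1.146 × 30.2 = 34.62 years.
Leg 2: γ = 1/√(1 − 0.7209²) = 1/√0.4803 = 1.443; Δt_2 = 1.443 × 32.6 = 47.04 years.
Total: 34.62 + 47.04 years.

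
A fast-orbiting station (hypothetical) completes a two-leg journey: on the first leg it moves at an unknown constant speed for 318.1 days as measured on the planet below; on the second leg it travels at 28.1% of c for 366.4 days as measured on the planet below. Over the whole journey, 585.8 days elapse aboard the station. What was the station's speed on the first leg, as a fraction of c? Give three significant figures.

Leg 1: speed unknown; τ_1 = 318.1/γ_1.
Leg 2: β = 0.281; γ = 1/√(1 − 0.281²) = 1/√0.9210 = 1.042; τ_2 = 366.4/1.042 = 351.6 days.
Total proper time: τ_1 + 351.6 = 585.8, so τ_1 = 585.8 − 351.6 = 234.2 days.
γ_1 = 318.1/234.2 = 1.358; β = √(1 − 1/γ²) = √0.4581.

β = 0.677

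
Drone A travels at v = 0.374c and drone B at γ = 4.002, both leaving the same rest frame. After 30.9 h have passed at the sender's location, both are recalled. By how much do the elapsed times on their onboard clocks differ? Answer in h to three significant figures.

|τ_A − τ_B| = 20.9 h

A: γ = 1/√(1 − 0.374²) = 1/√0.8601 = 1.078; τ_A = 30.9/1.078 = 28.66 h.
B: γ = 4.002; τ_B = 30.9/4.002 = 7.721 h.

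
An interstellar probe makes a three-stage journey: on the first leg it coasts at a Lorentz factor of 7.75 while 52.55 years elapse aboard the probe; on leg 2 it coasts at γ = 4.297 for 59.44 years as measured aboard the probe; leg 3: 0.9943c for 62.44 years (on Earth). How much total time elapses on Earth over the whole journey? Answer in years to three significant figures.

Leg 1: γ = 7.75; Δt_1 = 7.750 × 52.55 = 407.3 years.
Leg 2: γ = 4.297; Δt_2 = 4.297 × 59.44 = 255.4 years.
Leg 3: 62.44 years is already measured on Earth.
Total: 407.3 + 255.4 + 62.44 years.

Δt = 725 years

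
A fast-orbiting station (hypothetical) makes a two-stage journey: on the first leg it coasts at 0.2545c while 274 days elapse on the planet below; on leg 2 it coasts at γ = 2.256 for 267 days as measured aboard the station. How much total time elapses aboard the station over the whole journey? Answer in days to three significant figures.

Leg 1: γ = 1/√(1 − 0.2545²) = 1/√0.9352 = 1.034; τ_1 = 274/1.034 = 265.0 days.
Leg 2: 267 days is already measured aboard the station.
Total: 265.0 + 267.0 days.

τ = 532 days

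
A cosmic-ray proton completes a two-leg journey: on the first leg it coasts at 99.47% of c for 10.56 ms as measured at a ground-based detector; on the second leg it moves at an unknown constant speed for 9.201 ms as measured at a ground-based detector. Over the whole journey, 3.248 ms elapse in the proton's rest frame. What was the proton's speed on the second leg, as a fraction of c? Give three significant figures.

β = 0.972

Leg 1: β = 0.9947; γ = 1/√(1 − 0.9947²) = 1/√0.01057 = 9.726; τ_1 = 10.56/9.726 = 1.086 ms.
Leg 2: speed unknown; τ_2 = 9.201/γ_2.
Total proper time: 1.086 + τ_2 = 3.248, so τ_2 = 3.248 − 1.086 = 2.162 ms.
γ_2 = 9.201/2.162 = 4.255; β = √(1 − 1/γ²) = √0.9448.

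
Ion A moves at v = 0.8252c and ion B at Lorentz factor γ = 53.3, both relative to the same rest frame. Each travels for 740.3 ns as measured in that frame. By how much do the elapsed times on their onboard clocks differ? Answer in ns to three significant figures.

|τ_A − τ_B| = 404 ns

A: γ = 1/√(1 − 0.8252²) = 1/√0.3190 = 1.770; τ_A = 740.3/1.770 = 418.2 ns.
B: γ = 53.3; τ_B = 740.3/53.30 = 13.89 ns.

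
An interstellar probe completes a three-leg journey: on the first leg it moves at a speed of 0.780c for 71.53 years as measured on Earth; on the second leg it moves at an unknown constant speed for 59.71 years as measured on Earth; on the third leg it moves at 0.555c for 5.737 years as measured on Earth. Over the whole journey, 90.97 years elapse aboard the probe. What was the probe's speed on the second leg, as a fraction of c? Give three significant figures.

β = 0.720

Leg 1: γ = 1/√(1 − 0.780²) = 1/√0.3916 = 1.598; τ_1 = 71.53/1.598 = 44.76 years.
Leg 2: speed unknown; τ_2 = 59.71/γ_2.
Leg 3: γ = 1/√(1 − 0.555²) = 1/√0.6920 = 1.202; τ_3 = 5.737/1.202 = 4.772 years.
Total proper time: 44.76 + τ_2 + 4.772 = 90.97, so τ_2 = 90.97 − 49.53 = 41.44 years.
γ_2 = 59.71/41.44 = 1.441; β = √(1 − 1/γ²) = √0.5184.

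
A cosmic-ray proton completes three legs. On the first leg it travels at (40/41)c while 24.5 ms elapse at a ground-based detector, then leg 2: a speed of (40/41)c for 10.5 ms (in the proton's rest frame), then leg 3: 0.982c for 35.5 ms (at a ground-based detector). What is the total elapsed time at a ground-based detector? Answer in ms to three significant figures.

Leg 1: 24.5 ms is already measured at a ground-based detector.
Leg 2: γ = 1/√(1 − (40/41)²) = 41/9 ≈ 4.556; Δt_2 = 4.556 × 10.5 = 47.83 ms.
Leg 3: 35.5 ms is already measured at a ground-based detector.
Total: 24.50 + 47.83 + 35.50 ms.

Δt = 108 ms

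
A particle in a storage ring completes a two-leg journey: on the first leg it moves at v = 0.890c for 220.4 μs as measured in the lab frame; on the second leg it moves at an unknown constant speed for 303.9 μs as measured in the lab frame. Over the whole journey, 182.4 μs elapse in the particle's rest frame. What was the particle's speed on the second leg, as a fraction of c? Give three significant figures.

Leg 1: γ = 1/√(1 − 0.890²) = 1/√0.2079 = 2.193; τ_1 = 220.4/2.193 = 100.5 μs.
Leg 2: speed unknown; τ_2 = 303.9/γ_2.
Total proper time: 100.5 + τ_2 = 182.4, so τ_2 = 182.4 − 100.5 = 81.91 μs.
γ_2 = 303.9/81.91 = 3.710; β = √(1 − 1/γ²) = √0.9274.

β = 0.963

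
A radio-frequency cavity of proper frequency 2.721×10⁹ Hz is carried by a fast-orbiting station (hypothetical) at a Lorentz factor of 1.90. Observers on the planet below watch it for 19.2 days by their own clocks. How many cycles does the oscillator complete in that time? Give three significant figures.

γ = 1.90
During 19.2 days of lab time, the oscillator's proper time advances by τ = Δt/γ = 19.2/1.900 = 10.11 days = 8.731×10⁵ s.
N = f × τ = 2.721×10⁹ × 8.731×10⁵ = 2.376×10¹⁵.

N = 2.38×10¹⁵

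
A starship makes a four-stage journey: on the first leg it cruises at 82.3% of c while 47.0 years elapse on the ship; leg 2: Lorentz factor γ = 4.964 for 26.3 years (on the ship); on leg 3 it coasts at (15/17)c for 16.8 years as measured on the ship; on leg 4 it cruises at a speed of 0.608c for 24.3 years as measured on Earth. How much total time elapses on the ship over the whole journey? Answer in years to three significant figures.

τ = 109 years

Leg 1: 47.0 years is already measured on the ship.
Leg 2: 26.3 years is already measured on the ship.
Leg 3: 16.8 years is already measured on the ship.
Leg 4: γ = 1/√(1 − 0.608²) = 1/√0.6303 = 1.260; τ_4 = 24.3/1.260 = 19.29 years.
Total: 47.00 + 26.30 + 16.80 + 19.29 years.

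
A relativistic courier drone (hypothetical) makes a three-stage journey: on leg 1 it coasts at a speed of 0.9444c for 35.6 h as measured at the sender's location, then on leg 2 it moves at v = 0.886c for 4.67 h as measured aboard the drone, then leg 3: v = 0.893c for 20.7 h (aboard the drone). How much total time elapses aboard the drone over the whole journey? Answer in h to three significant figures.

τ = 37.1 h

Leg 1: γ = 1/√(1 − 0.9444²) = 1/√0.1081 = 3.041; τ_1 = 35.6/3.041 = 11.71 h.
Leg 2: 4.67 h is already measured aboard the drone.
Leg 3: 20.7 h is already measured aboard the drone.
Total: 11.71 + 4.670 + 20.70 h.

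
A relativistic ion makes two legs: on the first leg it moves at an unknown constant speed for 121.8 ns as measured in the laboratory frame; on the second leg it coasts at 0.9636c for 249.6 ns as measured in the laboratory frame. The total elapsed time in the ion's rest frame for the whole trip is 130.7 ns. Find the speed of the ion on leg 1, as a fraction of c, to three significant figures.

β = 0.851

Leg 1: speed unknown; τ_1 = 121.8/γ_1.
Leg 2: γ = 1/√(1 − 0.9636²) = 1/√0.07148 = 3.740; τ_2 = 249.6/3.740 = 66.73 ns.
Total proper time: τ_1 + 66.73 = 130.7, so τ_1 = 130.7 − 66.73 = 63.97 ns.
γ_1 = 121.8/63.97 = 1.904; β = √(1 − 1/γ²) = √0.7242.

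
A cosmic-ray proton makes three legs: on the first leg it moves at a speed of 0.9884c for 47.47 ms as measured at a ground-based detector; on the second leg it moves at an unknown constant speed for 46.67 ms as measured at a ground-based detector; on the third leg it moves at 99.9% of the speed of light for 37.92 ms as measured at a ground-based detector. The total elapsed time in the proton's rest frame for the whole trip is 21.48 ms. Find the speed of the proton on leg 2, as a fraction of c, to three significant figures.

β = 0.963

Leg 1: γ = 1/√(1 − 0.9884²) = 1/√0.02307 = 6.584; τ_1 = 47.47/6.584 = 7.209 ms.
Leg 2: speed unknown; τ_2 = 46.67/γ_2.
Leg 3: β = 0.999; γ = 1/√(1 − 0.999²) = 1/√0.001999 = 22.37; τ_3 = 37.92/22.37 = 1.695 ms.
Total proper time: 7.209 + τ_2 + 1.695 = 21.48, so τ_2 = 21.48 − 8.905 = 12.58 ms.
γ_2 = 46.67/12.58 = 3.711; β = √(1 − 1/γ²) = √0.9274.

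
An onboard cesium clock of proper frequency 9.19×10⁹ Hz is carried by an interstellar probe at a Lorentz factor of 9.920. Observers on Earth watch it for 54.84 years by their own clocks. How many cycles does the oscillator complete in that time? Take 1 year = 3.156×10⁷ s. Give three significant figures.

N = 1.60×10¹⁸

γ = 9.920
During 54.84 years of lab time, the oscillator's proper time advances by τ = Δt/γ = 54.84/9.920 = 5.528 years = 1.745×10⁸ s.
N = f × τ = 9.19×10⁹ × 1.745×10⁸ = 1.603×10¹⁸.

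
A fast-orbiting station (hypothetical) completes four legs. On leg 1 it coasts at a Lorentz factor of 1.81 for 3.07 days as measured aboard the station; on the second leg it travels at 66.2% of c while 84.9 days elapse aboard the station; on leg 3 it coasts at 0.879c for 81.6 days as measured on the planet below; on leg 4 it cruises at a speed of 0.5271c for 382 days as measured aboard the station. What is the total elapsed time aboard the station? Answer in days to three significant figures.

Leg 1: 3.07 days is already measured aboard the station.
Leg 2: 84.9 days is already measured aboard the station.
Leg 3: γ = 1/√(1 − 0.879²) = 1/√0.2274 = 2.097; τ_3 = 81.6/2.097 = 38.91 days.
Leg 4: 382 days is already measured aboard the station.
Total: 3.070 + 84.90 + 38.91 + 382.0 days.

τ = 509 days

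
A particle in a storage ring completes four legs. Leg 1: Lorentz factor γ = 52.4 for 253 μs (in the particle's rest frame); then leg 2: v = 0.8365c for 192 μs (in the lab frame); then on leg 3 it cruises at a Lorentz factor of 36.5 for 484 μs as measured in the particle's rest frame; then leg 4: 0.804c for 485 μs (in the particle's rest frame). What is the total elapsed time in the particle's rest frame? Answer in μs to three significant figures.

Leg 1: 253 μs is already measured in the particle's rest frame.
Leg 2: γ = 1/√(1 − 0.8365²) = 1/√0.3003 = 1.825; τ_2 = 192/1.825 = 105.2 μs.
Leg 3: 484 μs is already measured in the particle's rest frame.
Leg 4: 485 μs is already measured in the particle's rest frame.
Total: 253.0 + 105.2 + 484.0 + 485.0 μs.

τ = 1330 μs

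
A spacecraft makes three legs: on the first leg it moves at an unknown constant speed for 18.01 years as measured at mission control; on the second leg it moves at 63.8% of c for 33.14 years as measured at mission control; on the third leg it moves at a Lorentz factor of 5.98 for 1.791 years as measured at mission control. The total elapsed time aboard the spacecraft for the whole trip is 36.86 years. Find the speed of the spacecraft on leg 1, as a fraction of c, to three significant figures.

β = 0.790

Leg 1: speed unknown; τ_1 = 18.01/γ_1.
Leg 2: β = 0.638; γ = 1/√(1 − 0.638²) = 1/√0.5930 = 1.299; τ_2 = 33.14/1.299 = 25.52 years.
Leg 3: γ = 5.98; τ_3 = 1.791/5.980 = 0.2995 years.
Total proper time: τ_1 + 25.52 + 0.2995 = 36.86, so τ_1 = 36.86 − 25.82 = 11.04 years.
γ_1 = 18.01/11.04 = 1.631; β = √(1 − 1/γ²) = √0.6241.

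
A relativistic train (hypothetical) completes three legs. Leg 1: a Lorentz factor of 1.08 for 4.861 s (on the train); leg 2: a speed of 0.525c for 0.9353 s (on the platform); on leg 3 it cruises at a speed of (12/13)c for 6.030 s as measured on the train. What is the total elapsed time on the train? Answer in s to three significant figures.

τ = 11.7 s

Leg 1: 4.861 s is already measured on the train.
Leg 2: γ = 1/√(1 − 0.525²) = 1/√0.7244 = 1.175; τ_2 = 0.9353/1.175 = 0.7960 s.
Leg 3: 6.030 s is already measured on the train.
Total: 4.861 + 0.7960 + 6.030 s.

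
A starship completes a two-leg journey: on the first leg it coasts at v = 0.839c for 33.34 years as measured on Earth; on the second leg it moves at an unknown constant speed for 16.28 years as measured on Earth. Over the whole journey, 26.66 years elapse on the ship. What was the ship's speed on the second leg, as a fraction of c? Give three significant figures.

Leg 1: γ = 1/√(1 − 0.839²) = 1/√0.2961 = 1.838; τ_1 = 33.34/1.838 = 18.14 years.
Leg 2: speed unknown; τ_2 = 16.28/γ_2.
Total proper time: 18.14 + τ_2 = 26.66, so τ_2 = 26.66 − 18.14 = 8.519 years.
γ_2 = 16.28/8.519 = 1.911; β = √(1 − 1/γ²) = √0.7262.

β = 0.852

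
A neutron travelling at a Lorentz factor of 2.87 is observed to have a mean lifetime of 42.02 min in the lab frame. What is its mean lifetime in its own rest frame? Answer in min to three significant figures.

τ₀ = 14.6 min

γ = 2.87
The lab-frame lifetime is the dilated interval; the proper lifetime is τ₀ = Δt/γ = 42.02/2.870 min.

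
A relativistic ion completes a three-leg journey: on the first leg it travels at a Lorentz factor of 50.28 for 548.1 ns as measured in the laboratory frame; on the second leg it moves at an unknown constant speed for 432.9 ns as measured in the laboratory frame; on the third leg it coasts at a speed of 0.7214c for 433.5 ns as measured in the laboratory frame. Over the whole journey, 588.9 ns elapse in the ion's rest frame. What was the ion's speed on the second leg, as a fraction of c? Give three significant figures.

β = 0.767

Leg 1: γ = 50.28; τ_1 = 548.1/50.28 = 10.90 ns.
Leg 2: speed unknown; τ_2 = 432.9/γ_2.
Leg 3: γ = 1/√(1 − 0.7214²) = 1/√0.4796 = 1.444; τ_3 = 433.5/1.444 = 300.2 ns.
Total proper time: 10.90 + τ_2 + 300.2 = 588.9, so τ_2 = 588.9 − 311.1 = 277.8 ns.
γ_2 = 432.9/277.8 = 1.558; β = √(1 − 1/γ²) = √0.5882.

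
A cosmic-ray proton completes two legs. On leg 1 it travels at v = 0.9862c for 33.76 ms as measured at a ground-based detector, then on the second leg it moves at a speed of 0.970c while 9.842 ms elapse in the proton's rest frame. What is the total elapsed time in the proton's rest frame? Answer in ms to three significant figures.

τ = 15.4 ms

Leg 1: γ = 1/√(1 − 0.9862²) = 1/√0.02741 = 6.040; τ_1 = 33.76/6.040 = 5.589 ms.
Leg 2: 9.842 ms is already measured in the proton's rest frame.
Total: 5.589 + 9.842 ms.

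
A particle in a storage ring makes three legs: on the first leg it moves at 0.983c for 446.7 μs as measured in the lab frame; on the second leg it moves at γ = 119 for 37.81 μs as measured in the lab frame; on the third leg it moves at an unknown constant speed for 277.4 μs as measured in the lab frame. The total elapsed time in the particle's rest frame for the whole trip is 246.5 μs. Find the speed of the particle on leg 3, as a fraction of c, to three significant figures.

β = 0.806

Leg 1: γ = 1/√(1 − 0.983²) = 1/√0.03371 = 5.446; τ_1 = 446.7/5.446 = 82.02 μs.
Leg 2: γ = 119; τ_2 = 37.81/119.0 = 0.3177 μs.
Leg 3: speed unknown; τ_3 = 277.4/γ_3.
Total proper time: 82.02 + 0.3177 + τ_3 = 246.5, so τ_3 = 246.5 − 82.33 = 164.2 μs.
γ_3 = 277.4/164.2 = 1.690; β = √(1 − 1/γ²) = √0.6498.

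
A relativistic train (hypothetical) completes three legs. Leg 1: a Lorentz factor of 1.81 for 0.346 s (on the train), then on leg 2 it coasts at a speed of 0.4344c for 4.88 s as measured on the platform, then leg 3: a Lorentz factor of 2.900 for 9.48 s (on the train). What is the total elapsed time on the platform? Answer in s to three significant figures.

Leg 1: γ = 1.81; Δt_1 = 1.810 × 0.346 = 0.6263 s.
Leg 2: 4.88 s is already measured on the platform.
Leg 3: γ = 2.900; Δt_3 = 2.900 × 9.48 = 27.49 s.
Total: 0.6263 + 4.880 + 27.49 s.

Δt = 33.0 s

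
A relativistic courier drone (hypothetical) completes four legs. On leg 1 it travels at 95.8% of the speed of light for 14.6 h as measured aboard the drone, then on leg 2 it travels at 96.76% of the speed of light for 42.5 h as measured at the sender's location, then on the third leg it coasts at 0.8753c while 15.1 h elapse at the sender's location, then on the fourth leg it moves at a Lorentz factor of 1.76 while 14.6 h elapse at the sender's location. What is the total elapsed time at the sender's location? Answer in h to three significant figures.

Leg 1: β = 0.958; γ = 1/√(1 − 0.958²) = 1/√0.08224 = 3.487; Δt_1 = 3.487 × 14.6 = 50.91 h.
Leg 2: 42.5 h is already measured at the sender's location.
Leg 3: 15.1 h is already measured at the sender's location.
Leg 4: 14.6 h is already measured at the sender's location.
Total: 50.91 + 42.50 + 15.10 + 14.60 h.

Δt = 123 h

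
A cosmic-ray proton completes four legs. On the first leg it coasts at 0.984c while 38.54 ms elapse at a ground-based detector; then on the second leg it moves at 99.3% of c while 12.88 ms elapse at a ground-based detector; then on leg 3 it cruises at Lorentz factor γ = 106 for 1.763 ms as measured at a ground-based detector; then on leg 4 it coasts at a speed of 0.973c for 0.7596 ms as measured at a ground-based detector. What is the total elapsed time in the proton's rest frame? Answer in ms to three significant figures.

τ = 8.58 ms

Leg 1: γ = 1/√(1 − 0.984²) = 1/√0.03174 = 5.613; τ_1 = 38.54/5.613 = 6.867 ms.
Leg 2: β = 0.993; γ = 1/√(1 − 0.993²) = 1/√0.01395 = 8.466; τ_2 = 12.88/8.466 = 1.521 ms.
Leg 3: γ = 106; τ_3 = 1.763/106.0 = 0.01663 ms.
Leg 4: γ = 1/√(1 − 0.973²) = 1/√0.05327 = 4.333; τ_4 = 0.7596/4.333 = 0.1753 ms.
Total: 6.867 + 1.521 + 0.01663 + 0.1753 ms.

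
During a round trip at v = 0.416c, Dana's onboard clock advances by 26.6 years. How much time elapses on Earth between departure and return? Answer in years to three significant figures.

γ = 1/√(1 − 0.416²) = 1/√0.8269 = 1.100
Earth-frame duration is the dilated interval: Δt = γτ = 1.100 × 26.6 years.

Δt = 29.3 years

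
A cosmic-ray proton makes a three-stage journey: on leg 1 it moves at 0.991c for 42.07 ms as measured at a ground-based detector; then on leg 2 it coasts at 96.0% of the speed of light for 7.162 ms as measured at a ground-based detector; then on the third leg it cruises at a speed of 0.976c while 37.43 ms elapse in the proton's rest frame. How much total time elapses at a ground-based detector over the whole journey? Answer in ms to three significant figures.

Leg 1: 42.07 ms is already measured at a ground-based detector.
Leg 2: 7.162 ms is already measured at a ground-based detector.
Leg 3: γ = 1/√(1 − 0.976²) = 1/√0.04742 = 4.592; Δt_3 = 4.592 × 37.43 = 171.9 ms.
Total: 42.07 + 7.162 + 171.9 ms.

Δt = 221 ms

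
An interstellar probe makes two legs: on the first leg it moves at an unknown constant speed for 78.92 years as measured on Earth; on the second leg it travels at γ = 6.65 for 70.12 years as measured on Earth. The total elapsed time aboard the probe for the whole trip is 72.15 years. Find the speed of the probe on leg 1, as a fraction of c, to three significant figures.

Leg 1: speed unknown; τ_1 = 78.92/γ_1.
Leg 2: γ = 6.65; τ_2 = 70.12/6.650 = 10.54 years.
Total proper time: τ_1 + 10.54 = 72.15, so τ_1 = 72.15 − 10.54 = 61.61 years.
γ_1 = 78.92/61.61 = 1.281; β = √(1 − 1/γ²) = √0.3907.

β = 0.625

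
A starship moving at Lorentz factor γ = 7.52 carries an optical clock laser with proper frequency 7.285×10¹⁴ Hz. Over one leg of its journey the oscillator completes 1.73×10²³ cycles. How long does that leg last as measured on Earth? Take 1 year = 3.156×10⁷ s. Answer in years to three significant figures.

Δt = 56.6 years

γ = 7.52
Proper time for N cycles: τ = N/f = 1.73×10²³/(7.285×10¹⁴) = 2.375×10⁸ s = 7.525 years.
Lab-frame duration Δt = γτ = 7.520 × 7.525 = 56.58 years.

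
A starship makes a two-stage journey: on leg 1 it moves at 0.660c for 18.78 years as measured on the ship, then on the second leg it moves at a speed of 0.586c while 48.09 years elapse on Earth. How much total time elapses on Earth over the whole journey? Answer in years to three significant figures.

Δt = 73.1 years

Leg 1: γ = 1/√(1 − 0.660²) = 1/√0.5644 = 1.331; Δt_1 = 1.331 × 18.78 = 25.00 years.
Leg 2: 48.09 years is already measured on Earth.
Total: 25.00 + 48.09 years.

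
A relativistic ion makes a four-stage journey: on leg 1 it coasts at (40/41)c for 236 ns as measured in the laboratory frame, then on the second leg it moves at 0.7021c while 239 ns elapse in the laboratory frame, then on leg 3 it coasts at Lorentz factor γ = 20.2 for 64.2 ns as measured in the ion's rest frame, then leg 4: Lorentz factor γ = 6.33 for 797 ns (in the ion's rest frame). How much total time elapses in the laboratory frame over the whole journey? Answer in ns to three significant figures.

Leg 1: 236 ns is already measured in the laboratory frame.
Leg 2: 239 ns is already measured in the laboratory frame.
Leg 3: γ = 20.2; Δt_3 = 20.20 × 64.2 = 1297 ns.
Leg 4: γ = 6.33; Δt_4 = 6.330 × 797 = 5045 ns.
Total: 236.0 + 239.0 + 1297 + 5045 ns.

Δt = 6820 ns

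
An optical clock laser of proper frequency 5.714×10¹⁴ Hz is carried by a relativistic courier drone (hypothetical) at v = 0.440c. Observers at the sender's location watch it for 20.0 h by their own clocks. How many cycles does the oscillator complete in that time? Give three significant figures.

N = 3.69×10¹⁹

γ = 1/√(1 − 0.440²) = 1/√0.8064 = 1.114
During 20.0 h of lab time, the oscillator's proper time advances by τ = Δt/γ = 20.0/1.114 = 17.96 h = 6.466×10⁴ s.
N = f × τ = 5.714×10¹⁴ × 6.466×10⁴ = 3.694×10¹⁹.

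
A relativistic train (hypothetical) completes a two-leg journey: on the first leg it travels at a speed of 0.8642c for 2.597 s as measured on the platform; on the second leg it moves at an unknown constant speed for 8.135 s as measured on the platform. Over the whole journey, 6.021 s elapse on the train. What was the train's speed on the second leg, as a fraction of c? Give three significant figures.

Leg 1: γ = 1/√(1 − 0.8642²) = 1/√0.2532 = 1.987; τ_1 = 2.597/1.987 = 1.307 s.
Leg 2: speed unknown; τ_2 = 8.135/γ_2.
Total proper time: 1.307 + τ_2 = 6.021, so τ_2 = 6.021 − 1.307 = 4.714 s.
γ_2 = 8.135/4.714 = 1.726; β = √(1 − 1/γ²) = √0.6642.

β = 0.815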